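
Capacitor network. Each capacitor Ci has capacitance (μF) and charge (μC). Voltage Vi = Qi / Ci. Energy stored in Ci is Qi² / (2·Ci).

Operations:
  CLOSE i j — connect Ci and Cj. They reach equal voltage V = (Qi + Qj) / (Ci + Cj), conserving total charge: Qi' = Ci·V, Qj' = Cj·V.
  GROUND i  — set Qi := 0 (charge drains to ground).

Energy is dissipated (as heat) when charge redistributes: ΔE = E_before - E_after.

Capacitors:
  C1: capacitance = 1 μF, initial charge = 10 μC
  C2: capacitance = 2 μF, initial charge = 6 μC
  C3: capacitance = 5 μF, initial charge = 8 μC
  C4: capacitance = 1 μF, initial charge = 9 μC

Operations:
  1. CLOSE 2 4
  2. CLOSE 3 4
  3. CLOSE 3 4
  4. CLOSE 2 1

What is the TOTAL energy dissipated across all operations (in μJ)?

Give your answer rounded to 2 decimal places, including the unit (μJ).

Answer: 25.15 μJ

Derivation:
Initial: C1(1μF, Q=10μC, V=10.00V), C2(2μF, Q=6μC, V=3.00V), C3(5μF, Q=8μC, V=1.60V), C4(1μF, Q=9μC, V=9.00V)
Op 1: CLOSE 2-4: Q_total=15.00, C_total=3.00, V=5.00; Q2=10.00, Q4=5.00; dissipated=12.000
Op 2: CLOSE 3-4: Q_total=13.00, C_total=6.00, V=2.17; Q3=10.83, Q4=2.17; dissipated=4.817
Op 3: CLOSE 3-4: Q_total=13.00, C_total=6.00, V=2.17; Q3=10.83, Q4=2.17; dissipated=0.000
Op 4: CLOSE 2-1: Q_total=20.00, C_total=3.00, V=6.67; Q2=13.33, Q1=6.67; dissipated=8.333
Total dissipated: 25.150 μJ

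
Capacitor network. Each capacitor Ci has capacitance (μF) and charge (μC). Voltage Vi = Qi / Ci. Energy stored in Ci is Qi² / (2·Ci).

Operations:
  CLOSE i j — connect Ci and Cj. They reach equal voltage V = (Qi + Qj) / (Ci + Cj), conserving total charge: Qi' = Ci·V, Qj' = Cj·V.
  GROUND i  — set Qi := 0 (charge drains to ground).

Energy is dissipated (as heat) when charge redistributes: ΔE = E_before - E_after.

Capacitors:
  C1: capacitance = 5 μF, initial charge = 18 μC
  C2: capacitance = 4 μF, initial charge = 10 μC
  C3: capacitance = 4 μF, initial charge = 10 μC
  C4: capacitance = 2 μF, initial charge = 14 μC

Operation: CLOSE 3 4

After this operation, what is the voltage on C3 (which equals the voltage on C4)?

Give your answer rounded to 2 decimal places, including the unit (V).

Initial: C1(5μF, Q=18μC, V=3.60V), C2(4μF, Q=10μC, V=2.50V), C3(4μF, Q=10μC, V=2.50V), C4(2μF, Q=14μC, V=7.00V)
Op 1: CLOSE 3-4: Q_total=24.00, C_total=6.00, V=4.00; Q3=16.00, Q4=8.00; dissipated=13.500

Answer: 4.00 V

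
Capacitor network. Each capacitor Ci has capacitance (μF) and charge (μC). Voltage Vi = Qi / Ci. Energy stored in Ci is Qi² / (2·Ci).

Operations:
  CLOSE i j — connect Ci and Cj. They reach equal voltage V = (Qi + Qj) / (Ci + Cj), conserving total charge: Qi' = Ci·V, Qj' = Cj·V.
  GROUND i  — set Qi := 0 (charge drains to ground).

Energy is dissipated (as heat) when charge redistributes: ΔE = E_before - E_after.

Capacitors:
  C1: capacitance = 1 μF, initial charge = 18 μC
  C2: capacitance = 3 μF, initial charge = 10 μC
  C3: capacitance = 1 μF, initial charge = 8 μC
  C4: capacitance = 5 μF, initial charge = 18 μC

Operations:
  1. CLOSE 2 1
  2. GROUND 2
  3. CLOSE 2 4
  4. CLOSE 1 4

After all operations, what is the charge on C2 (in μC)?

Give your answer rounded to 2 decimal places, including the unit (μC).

Initial: C1(1μF, Q=18μC, V=18.00V), C2(3μF, Q=10μC, V=3.33V), C3(1μF, Q=8μC, V=8.00V), C4(5μF, Q=18μC, V=3.60V)
Op 1: CLOSE 2-1: Q_total=28.00, C_total=4.00, V=7.00; Q2=21.00, Q1=7.00; dissipated=80.667
Op 2: GROUND 2: Q2=0; energy lost=73.500
Op 3: CLOSE 2-4: Q_total=18.00, C_total=8.00, V=2.25; Q2=6.75, Q4=11.25; dissipated=12.150
Op 4: CLOSE 1-4: Q_total=18.25, C_total=6.00, V=3.04; Q1=3.04, Q4=15.21; dissipated=9.401
Final charges: Q1=3.04, Q2=6.75, Q3=8.00, Q4=15.21

Answer: 6.75 μC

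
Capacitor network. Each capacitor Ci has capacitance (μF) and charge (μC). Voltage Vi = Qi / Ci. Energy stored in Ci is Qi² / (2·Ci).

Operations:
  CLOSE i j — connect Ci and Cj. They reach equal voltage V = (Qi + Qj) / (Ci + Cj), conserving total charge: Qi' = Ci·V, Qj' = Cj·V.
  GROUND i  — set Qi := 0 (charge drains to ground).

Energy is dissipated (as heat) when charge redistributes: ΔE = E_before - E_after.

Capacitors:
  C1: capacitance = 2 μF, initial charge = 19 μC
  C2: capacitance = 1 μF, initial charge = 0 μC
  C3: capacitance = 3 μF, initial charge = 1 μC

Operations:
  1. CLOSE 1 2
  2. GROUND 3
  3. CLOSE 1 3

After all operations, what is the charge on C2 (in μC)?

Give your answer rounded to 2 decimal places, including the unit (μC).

Answer: 6.33 μC

Derivation:
Initial: C1(2μF, Q=19μC, V=9.50V), C2(1μF, Q=0μC, V=0.00V), C3(3μF, Q=1μC, V=0.33V)
Op 1: CLOSE 1-2: Q_total=19.00, C_total=3.00, V=6.33; Q1=12.67, Q2=6.33; dissipated=30.083
Op 2: GROUND 3: Q3=0; energy lost=0.167
Op 3: CLOSE 1-3: Q_total=12.67, C_total=5.00, V=2.53; Q1=5.07, Q3=7.60; dissipated=24.067
Final charges: Q1=5.07, Q2=6.33, Q3=7.60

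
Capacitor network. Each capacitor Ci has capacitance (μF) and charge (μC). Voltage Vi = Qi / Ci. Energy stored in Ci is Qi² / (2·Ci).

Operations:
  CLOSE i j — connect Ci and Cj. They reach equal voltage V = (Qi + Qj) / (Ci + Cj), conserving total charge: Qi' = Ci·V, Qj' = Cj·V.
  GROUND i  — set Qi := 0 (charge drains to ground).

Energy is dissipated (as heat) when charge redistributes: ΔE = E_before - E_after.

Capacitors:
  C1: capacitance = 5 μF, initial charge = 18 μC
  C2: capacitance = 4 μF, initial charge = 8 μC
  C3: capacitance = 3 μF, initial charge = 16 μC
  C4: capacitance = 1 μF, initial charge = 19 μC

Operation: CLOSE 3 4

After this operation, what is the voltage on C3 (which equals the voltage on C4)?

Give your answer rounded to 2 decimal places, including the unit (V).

Answer: 8.75 V

Derivation:
Initial: C1(5μF, Q=18μC, V=3.60V), C2(4μF, Q=8μC, V=2.00V), C3(3μF, Q=16μC, V=5.33V), C4(1μF, Q=19μC, V=19.00V)
Op 1: CLOSE 3-4: Q_total=35.00, C_total=4.00, V=8.75; Q3=26.25, Q4=8.75; dissipated=70.042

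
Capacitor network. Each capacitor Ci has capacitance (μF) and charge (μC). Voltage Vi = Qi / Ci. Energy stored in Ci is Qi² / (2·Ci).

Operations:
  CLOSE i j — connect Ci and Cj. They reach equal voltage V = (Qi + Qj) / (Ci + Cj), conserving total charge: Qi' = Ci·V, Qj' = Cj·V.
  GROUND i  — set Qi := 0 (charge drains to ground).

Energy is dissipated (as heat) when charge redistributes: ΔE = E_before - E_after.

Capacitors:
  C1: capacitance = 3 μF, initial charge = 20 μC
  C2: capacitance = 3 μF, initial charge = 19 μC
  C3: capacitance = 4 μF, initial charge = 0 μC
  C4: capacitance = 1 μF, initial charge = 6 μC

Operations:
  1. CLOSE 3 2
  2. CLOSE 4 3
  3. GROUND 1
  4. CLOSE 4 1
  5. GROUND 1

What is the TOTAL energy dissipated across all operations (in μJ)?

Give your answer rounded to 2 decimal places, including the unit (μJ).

Initial: C1(3μF, Q=20μC, V=6.67V), C2(3μF, Q=19μC, V=6.33V), C3(4μF, Q=0μC, V=0.00V), C4(1μF, Q=6μC, V=6.00V)
Op 1: CLOSE 3-2: Q_total=19.00, C_total=7.00, V=2.71; Q3=10.86, Q2=8.14; dissipated=34.381
Op 2: CLOSE 4-3: Q_total=16.86, C_total=5.00, V=3.37; Q4=3.37, Q3=13.49; dissipated=4.318
Op 3: GROUND 1: Q1=0; energy lost=66.667
Op 4: CLOSE 4-1: Q_total=3.37, C_total=4.00, V=0.84; Q4=0.84, Q1=2.53; dissipated=4.262
Op 5: GROUND 1: Q1=0; energy lost=1.066
Total dissipated: 110.694 μJ

Answer: 110.69 μJ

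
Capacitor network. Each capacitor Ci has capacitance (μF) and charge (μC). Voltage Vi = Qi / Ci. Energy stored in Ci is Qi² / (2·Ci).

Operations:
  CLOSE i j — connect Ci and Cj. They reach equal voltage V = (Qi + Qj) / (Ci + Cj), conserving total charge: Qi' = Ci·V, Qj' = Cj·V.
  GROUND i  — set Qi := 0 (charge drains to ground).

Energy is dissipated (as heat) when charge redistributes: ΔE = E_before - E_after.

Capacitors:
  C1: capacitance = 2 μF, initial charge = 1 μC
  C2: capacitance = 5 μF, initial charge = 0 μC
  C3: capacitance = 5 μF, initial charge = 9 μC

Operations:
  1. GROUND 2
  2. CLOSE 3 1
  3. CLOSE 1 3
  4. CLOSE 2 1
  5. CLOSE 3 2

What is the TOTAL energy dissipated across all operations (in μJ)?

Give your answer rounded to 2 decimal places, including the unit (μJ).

Answer: 3.97 μJ

Derivation:
Initial: C1(2μF, Q=1μC, V=0.50V), C2(5μF, Q=0μC, V=0.00V), C3(5μF, Q=9μC, V=1.80V)
Op 1: GROUND 2: Q2=0; energy lost=0.000
Op 2: CLOSE 3-1: Q_total=10.00, C_total=7.00, V=1.43; Q3=7.14, Q1=2.86; dissipated=1.207
Op 3: CLOSE 1-3: Q_total=10.00, C_total=7.00, V=1.43; Q1=2.86, Q3=7.14; dissipated=0.000
Op 4: CLOSE 2-1: Q_total=2.86, C_total=7.00, V=0.41; Q2=2.04, Q1=0.82; dissipated=1.458
Op 5: CLOSE 3-2: Q_total=9.18, C_total=10.00, V=0.92; Q3=4.59, Q2=4.59; dissipated=1.302
Total dissipated: 3.966 μJ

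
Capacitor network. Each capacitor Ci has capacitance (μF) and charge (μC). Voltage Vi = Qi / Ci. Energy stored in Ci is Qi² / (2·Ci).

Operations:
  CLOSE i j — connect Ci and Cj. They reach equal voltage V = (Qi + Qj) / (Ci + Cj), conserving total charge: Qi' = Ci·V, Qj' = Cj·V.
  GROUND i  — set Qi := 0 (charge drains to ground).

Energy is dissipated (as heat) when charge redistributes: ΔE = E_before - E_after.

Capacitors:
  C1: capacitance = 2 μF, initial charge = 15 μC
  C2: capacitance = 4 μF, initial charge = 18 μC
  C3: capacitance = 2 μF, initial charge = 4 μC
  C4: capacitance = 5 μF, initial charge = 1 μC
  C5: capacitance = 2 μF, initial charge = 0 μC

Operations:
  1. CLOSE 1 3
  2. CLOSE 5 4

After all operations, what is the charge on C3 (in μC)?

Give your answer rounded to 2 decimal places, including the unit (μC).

Initial: C1(2μF, Q=15μC, V=7.50V), C2(4μF, Q=18μC, V=4.50V), C3(2μF, Q=4μC, V=2.00V), C4(5μF, Q=1μC, V=0.20V), C5(2μF, Q=0μC, V=0.00V)
Op 1: CLOSE 1-3: Q_total=19.00, C_total=4.00, V=4.75; Q1=9.50, Q3=9.50; dissipated=15.125
Op 2: CLOSE 5-4: Q_total=1.00, C_total=7.00, V=0.14; Q5=0.29, Q4=0.71; dissipated=0.029
Final charges: Q1=9.50, Q2=18.00, Q3=9.50, Q4=0.71, Q5=0.29

Answer: 9.50 μC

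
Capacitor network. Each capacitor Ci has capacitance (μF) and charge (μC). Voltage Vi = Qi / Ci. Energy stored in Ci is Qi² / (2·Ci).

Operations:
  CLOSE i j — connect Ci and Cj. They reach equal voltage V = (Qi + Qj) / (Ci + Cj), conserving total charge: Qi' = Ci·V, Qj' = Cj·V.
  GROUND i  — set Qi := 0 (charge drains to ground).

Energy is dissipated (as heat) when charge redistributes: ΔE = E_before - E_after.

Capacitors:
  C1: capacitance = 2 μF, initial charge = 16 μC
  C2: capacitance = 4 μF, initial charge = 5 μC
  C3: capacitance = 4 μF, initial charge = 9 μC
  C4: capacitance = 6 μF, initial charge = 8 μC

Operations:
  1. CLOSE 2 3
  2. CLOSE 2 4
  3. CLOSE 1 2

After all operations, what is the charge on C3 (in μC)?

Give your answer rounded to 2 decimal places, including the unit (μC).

Answer: 7.00 μC

Derivation:
Initial: C1(2μF, Q=16μC, V=8.00V), C2(4μF, Q=5μC, V=1.25V), C3(4μF, Q=9μC, V=2.25V), C4(6μF, Q=8μC, V=1.33V)
Op 1: CLOSE 2-3: Q_total=14.00, C_total=8.00, V=1.75; Q2=7.00, Q3=7.00; dissipated=1.000
Op 2: CLOSE 2-4: Q_total=15.00, C_total=10.00, V=1.50; Q2=6.00, Q4=9.00; dissipated=0.208
Op 3: CLOSE 1-2: Q_total=22.00, C_total=6.00, V=3.67; Q1=7.33, Q2=14.67; dissipated=28.167
Final charges: Q1=7.33, Q2=14.67, Q3=7.00, Q4=9.00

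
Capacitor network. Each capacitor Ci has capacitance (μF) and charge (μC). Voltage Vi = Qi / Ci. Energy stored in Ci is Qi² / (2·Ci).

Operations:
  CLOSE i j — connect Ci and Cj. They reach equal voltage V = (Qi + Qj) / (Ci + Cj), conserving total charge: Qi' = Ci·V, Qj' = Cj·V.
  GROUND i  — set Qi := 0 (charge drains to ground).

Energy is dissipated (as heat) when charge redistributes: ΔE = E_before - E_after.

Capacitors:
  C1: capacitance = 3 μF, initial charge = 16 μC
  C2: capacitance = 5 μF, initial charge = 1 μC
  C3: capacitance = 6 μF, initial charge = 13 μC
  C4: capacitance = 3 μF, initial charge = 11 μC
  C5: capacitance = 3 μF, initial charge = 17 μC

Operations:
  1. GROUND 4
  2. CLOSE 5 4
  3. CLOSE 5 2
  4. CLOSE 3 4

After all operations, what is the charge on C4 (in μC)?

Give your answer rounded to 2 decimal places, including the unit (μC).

Initial: C1(3μF, Q=16μC, V=5.33V), C2(5μF, Q=1μC, V=0.20V), C3(6μF, Q=13μC, V=2.17V), C4(3μF, Q=11μC, V=3.67V), C5(3μF, Q=17μC, V=5.67V)
Op 1: GROUND 4: Q4=0; energy lost=20.167
Op 2: CLOSE 5-4: Q_total=17.00, C_total=6.00, V=2.83; Q5=8.50, Q4=8.50; dissipated=24.083
Op 3: CLOSE 5-2: Q_total=9.50, C_total=8.00, V=1.19; Q5=3.56, Q2=5.94; dissipated=6.501
Op 4: CLOSE 3-4: Q_total=21.50, C_total=9.00, V=2.39; Q3=14.33, Q4=7.17; dissipated=0.444
Final charges: Q1=16.00, Q2=5.94, Q3=14.33, Q4=7.17, Q5=3.56

Answer: 7.17 μC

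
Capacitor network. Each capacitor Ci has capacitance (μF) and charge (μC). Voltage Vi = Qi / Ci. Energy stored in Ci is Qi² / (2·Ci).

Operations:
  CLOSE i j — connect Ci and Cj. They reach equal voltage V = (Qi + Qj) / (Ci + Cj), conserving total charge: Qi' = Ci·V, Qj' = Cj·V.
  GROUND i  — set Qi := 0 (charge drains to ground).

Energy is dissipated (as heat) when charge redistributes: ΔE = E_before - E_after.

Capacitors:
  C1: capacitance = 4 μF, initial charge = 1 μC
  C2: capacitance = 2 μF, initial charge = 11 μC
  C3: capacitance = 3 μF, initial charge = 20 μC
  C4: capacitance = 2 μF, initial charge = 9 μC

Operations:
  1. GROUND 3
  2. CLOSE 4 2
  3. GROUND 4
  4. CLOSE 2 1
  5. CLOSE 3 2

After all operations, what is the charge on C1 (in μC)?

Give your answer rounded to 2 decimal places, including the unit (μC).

Answer: 7.33 μC

Derivation:
Initial: C1(4μF, Q=1μC, V=0.25V), C2(2μF, Q=11μC, V=5.50V), C3(3μF, Q=20μC, V=6.67V), C4(2μF, Q=9μC, V=4.50V)
Op 1: GROUND 3: Q3=0; energy lost=66.667
Op 2: CLOSE 4-2: Q_total=20.00, C_total=4.00, V=5.00; Q4=10.00, Q2=10.00; dissipated=0.500
Op 3: GROUND 4: Q4=0; energy lost=25.000
Op 4: CLOSE 2-1: Q_total=11.00, C_total=6.00, V=1.83; Q2=3.67, Q1=7.33; dissipated=15.042
Op 5: CLOSE 3-2: Q_total=3.67, C_total=5.00, V=0.73; Q3=2.20, Q2=1.47; dissipated=2.017
Final charges: Q1=7.33, Q2=1.47, Q3=2.20, Q4=0.00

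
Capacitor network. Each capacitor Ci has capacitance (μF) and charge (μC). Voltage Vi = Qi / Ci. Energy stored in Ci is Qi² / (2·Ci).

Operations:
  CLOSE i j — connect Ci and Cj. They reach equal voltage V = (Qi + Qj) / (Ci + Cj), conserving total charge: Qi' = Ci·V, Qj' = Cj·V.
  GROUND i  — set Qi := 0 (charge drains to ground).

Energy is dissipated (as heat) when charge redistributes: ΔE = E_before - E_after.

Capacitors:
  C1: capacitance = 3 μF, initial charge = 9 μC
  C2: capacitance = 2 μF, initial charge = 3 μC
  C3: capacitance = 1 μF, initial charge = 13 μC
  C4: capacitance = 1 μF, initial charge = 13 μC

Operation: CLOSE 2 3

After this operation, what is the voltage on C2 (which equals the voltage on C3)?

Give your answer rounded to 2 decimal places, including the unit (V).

Initial: C1(3μF, Q=9μC, V=3.00V), C2(2μF, Q=3μC, V=1.50V), C3(1μF, Q=13μC, V=13.00V), C4(1μF, Q=13μC, V=13.00V)
Op 1: CLOSE 2-3: Q_total=16.00, C_total=3.00, V=5.33; Q2=10.67, Q3=5.33; dissipated=44.083

Answer: 5.33 V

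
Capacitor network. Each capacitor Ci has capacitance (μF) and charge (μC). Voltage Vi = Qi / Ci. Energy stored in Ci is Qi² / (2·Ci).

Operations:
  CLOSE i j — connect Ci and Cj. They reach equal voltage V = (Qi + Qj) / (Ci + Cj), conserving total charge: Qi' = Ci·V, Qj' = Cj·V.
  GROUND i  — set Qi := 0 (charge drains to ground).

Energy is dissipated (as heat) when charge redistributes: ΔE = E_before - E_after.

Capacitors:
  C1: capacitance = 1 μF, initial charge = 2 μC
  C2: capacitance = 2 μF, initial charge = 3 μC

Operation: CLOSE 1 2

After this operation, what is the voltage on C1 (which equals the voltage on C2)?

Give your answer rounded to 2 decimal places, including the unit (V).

Answer: 1.67 V

Derivation:
Initial: C1(1μF, Q=2μC, V=2.00V), C2(2μF, Q=3μC, V=1.50V)
Op 1: CLOSE 1-2: Q_total=5.00, C_total=3.00, V=1.67; Q1=1.67, Q2=3.33; dissipated=0.083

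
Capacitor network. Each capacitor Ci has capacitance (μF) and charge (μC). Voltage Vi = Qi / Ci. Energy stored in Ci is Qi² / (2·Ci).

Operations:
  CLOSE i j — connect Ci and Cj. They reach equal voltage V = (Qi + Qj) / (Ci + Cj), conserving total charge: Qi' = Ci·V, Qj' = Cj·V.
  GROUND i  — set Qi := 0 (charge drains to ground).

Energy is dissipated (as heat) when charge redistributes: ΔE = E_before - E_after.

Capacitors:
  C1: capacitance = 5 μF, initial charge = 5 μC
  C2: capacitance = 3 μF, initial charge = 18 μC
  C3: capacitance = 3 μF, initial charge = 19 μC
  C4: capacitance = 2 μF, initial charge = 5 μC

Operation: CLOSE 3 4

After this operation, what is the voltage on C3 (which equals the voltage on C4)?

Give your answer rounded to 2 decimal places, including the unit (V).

Initial: C1(5μF, Q=5μC, V=1.00V), C2(3μF, Q=18μC, V=6.00V), C3(3μF, Q=19μC, V=6.33V), C4(2μF, Q=5μC, V=2.50V)
Op 1: CLOSE 3-4: Q_total=24.00, C_total=5.00, V=4.80; Q3=14.40, Q4=9.60; dissipated=8.817

Answer: 4.80 V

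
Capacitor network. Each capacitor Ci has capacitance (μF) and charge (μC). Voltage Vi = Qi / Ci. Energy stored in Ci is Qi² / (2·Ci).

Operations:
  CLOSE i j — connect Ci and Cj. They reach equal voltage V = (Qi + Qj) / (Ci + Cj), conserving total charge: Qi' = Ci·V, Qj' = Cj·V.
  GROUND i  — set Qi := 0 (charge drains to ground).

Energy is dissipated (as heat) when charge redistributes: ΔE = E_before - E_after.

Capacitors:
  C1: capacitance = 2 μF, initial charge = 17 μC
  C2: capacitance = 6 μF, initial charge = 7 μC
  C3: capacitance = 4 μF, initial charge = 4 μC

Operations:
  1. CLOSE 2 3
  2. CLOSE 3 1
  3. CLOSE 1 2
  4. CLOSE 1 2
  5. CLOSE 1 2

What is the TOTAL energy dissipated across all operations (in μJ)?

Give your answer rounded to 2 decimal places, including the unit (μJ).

Initial: C1(2μF, Q=17μC, V=8.50V), C2(6μF, Q=7μC, V=1.17V), C3(4μF, Q=4μC, V=1.00V)
Op 1: CLOSE 2-3: Q_total=11.00, C_total=10.00, V=1.10; Q2=6.60, Q3=4.40; dissipated=0.033
Op 2: CLOSE 3-1: Q_total=21.40, C_total=6.00, V=3.57; Q3=14.27, Q1=7.13; dissipated=36.507
Op 3: CLOSE 1-2: Q_total=13.73, C_total=8.00, V=1.72; Q1=3.43, Q2=10.30; dissipated=4.563
Op 4: CLOSE 1-2: Q_total=13.73, C_total=8.00, V=1.72; Q1=3.43, Q2=10.30; dissipated=0.000
Op 5: CLOSE 1-2: Q_total=13.73, C_total=8.00, V=1.72; Q1=3.43, Q2=10.30; dissipated=0.000
Total dissipated: 41.103 μJ

Answer: 41.10 μJ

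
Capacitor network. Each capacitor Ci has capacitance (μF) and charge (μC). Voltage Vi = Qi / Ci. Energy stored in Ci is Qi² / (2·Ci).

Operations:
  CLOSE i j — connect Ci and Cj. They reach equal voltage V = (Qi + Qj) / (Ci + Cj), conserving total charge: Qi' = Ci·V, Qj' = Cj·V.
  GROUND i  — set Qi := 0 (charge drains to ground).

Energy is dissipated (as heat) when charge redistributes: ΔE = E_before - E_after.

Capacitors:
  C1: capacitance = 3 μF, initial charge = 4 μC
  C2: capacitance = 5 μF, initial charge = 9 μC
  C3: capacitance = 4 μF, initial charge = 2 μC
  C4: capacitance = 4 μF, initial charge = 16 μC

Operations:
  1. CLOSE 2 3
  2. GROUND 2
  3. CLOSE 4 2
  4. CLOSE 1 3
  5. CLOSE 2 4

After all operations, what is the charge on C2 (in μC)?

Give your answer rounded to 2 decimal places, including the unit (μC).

Initial: C1(3μF, Q=4μC, V=1.33V), C2(5μF, Q=9μC, V=1.80V), C3(4μF, Q=2μC, V=0.50V), C4(4μF, Q=16μC, V=4.00V)
Op 1: CLOSE 2-3: Q_total=11.00, C_total=9.00, V=1.22; Q2=6.11, Q3=4.89; dissipated=1.878
Op 2: GROUND 2: Q2=0; energy lost=3.735
Op 3: CLOSE 4-2: Q_total=16.00, C_total=9.00, V=1.78; Q4=7.11, Q2=8.89; dissipated=17.778
Op 4: CLOSE 1-3: Q_total=8.89, C_total=7.00, V=1.27; Q1=3.81, Q3=5.08; dissipated=0.011
Op 5: CLOSE 2-4: Q_total=16.00, C_total=9.00, V=1.78; Q2=8.89, Q4=7.11; dissipated=0.000
Final charges: Q1=3.81, Q2=8.89, Q3=5.08, Q4=7.11

Answer: 8.89 μC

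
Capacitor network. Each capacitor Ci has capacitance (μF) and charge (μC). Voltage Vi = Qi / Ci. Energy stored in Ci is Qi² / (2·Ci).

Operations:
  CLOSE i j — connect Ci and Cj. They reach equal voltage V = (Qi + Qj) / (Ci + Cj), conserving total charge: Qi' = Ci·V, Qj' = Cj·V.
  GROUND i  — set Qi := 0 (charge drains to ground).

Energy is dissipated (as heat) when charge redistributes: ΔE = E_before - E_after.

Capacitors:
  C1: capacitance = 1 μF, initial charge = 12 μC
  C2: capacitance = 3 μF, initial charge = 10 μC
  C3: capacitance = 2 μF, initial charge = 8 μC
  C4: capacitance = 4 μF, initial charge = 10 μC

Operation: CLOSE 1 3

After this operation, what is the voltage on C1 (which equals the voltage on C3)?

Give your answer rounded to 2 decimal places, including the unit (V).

Answer: 6.67 V

Derivation:
Initial: C1(1μF, Q=12μC, V=12.00V), C2(3μF, Q=10μC, V=3.33V), C3(2μF, Q=8μC, V=4.00V), C4(4μF, Q=10μC, V=2.50V)
Op 1: CLOSE 1-3: Q_total=20.00, C_total=3.00, V=6.67; Q1=6.67, Q3=13.33; dissipated=21.333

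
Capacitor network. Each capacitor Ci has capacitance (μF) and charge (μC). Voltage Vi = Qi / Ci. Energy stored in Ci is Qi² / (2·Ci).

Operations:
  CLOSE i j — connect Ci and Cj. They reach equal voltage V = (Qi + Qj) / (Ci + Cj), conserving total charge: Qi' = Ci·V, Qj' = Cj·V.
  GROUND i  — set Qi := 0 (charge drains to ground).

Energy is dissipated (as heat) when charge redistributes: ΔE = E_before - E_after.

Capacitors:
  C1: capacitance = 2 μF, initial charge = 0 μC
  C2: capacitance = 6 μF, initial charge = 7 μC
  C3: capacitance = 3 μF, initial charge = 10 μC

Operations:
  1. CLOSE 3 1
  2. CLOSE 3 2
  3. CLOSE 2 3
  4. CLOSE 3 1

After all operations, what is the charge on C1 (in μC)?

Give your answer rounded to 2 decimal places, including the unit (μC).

Answer: 3.33 μC

Derivation:
Initial: C1(2μF, Q=0μC, V=0.00V), C2(6μF, Q=7μC, V=1.17V), C3(3μF, Q=10μC, V=3.33V)
Op 1: CLOSE 3-1: Q_total=10.00, C_total=5.00, V=2.00; Q3=6.00, Q1=4.00; dissipated=6.667
Op 2: CLOSE 3-2: Q_total=13.00, C_total=9.00, V=1.44; Q3=4.33, Q2=8.67; dissipated=0.694
Op 3: CLOSE 2-3: Q_total=13.00, C_total=9.00, V=1.44; Q2=8.67, Q3=4.33; dissipated=0.000
Op 4: CLOSE 3-1: Q_total=8.33, C_total=5.00, V=1.67; Q3=5.00, Q1=3.33; dissipated=0.185
Final charges: Q1=3.33, Q2=8.67, Q3=5.00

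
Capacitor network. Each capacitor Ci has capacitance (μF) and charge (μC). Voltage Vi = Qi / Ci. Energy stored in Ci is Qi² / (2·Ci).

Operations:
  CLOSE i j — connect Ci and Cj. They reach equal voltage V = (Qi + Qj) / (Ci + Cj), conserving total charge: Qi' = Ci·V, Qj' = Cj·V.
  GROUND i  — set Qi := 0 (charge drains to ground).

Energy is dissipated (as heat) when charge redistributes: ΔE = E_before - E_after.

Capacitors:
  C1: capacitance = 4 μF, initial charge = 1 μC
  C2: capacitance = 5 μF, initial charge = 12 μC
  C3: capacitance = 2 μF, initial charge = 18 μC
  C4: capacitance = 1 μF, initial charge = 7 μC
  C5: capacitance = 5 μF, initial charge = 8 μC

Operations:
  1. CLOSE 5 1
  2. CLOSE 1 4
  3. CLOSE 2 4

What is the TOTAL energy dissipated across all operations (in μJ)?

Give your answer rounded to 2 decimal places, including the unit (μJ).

Answer: 16.44 μJ

Derivation:
Initial: C1(4μF, Q=1μC, V=0.25V), C2(5μF, Q=12μC, V=2.40V), C3(2μF, Q=18μC, V=9.00V), C4(1μF, Q=7μC, V=7.00V), C5(5μF, Q=8μC, V=1.60V)
Op 1: CLOSE 5-1: Q_total=9.00, C_total=9.00, V=1.00; Q5=5.00, Q1=4.00; dissipated=2.025
Op 2: CLOSE 1-4: Q_total=11.00, C_total=5.00, V=2.20; Q1=8.80, Q4=2.20; dissipated=14.400
Op 3: CLOSE 2-4: Q_total=14.20, C_total=6.00, V=2.37; Q2=11.83, Q4=2.37; dissipated=0.017
Total dissipated: 16.442 μJ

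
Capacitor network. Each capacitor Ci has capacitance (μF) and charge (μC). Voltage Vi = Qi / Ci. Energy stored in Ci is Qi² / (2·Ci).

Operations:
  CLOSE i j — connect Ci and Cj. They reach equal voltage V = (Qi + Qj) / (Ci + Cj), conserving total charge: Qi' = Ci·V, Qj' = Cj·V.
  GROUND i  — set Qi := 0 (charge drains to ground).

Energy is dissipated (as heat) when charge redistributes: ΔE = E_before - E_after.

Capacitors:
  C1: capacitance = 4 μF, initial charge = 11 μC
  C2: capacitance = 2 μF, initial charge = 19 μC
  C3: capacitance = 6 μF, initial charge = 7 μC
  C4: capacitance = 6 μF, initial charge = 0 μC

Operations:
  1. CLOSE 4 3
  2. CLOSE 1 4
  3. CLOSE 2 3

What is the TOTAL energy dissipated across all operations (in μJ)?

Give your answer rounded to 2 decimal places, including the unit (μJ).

Initial: C1(4μF, Q=11μC, V=2.75V), C2(2μF, Q=19μC, V=9.50V), C3(6μF, Q=7μC, V=1.17V), C4(6μF, Q=0μC, V=0.00V)
Op 1: CLOSE 4-3: Q_total=7.00, C_total=12.00, V=0.58; Q4=3.50, Q3=3.50; dissipated=2.042
Op 2: CLOSE 1-4: Q_total=14.50, C_total=10.00, V=1.45; Q1=5.80, Q4=8.70; dissipated=5.633
Op 3: CLOSE 2-3: Q_total=22.50, C_total=8.00, V=2.81; Q2=5.62, Q3=16.88; dissipated=59.630
Total dissipated: 67.305 μJ

Answer: 67.31 μJ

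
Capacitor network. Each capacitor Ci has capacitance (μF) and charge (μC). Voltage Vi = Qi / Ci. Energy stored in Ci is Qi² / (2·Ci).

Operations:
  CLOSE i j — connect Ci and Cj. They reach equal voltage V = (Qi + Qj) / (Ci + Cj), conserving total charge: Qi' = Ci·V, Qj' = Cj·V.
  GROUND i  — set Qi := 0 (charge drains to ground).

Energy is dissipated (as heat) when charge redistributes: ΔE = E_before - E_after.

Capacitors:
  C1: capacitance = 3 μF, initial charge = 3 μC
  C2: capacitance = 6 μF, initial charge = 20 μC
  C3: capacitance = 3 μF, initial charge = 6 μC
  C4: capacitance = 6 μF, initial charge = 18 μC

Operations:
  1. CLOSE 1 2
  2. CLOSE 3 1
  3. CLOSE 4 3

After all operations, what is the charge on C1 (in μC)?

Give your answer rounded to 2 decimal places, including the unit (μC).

Answer: 6.83 μC

Derivation:
Initial: C1(3μF, Q=3μC, V=1.00V), C2(6μF, Q=20μC, V=3.33V), C3(3μF, Q=6μC, V=2.00V), C4(6μF, Q=18μC, V=3.00V)
Op 1: CLOSE 1-2: Q_total=23.00, C_total=9.00, V=2.56; Q1=7.67, Q2=15.33; dissipated=5.444
Op 2: CLOSE 3-1: Q_total=13.67, C_total=6.00, V=2.28; Q3=6.83, Q1=6.83; dissipated=0.231
Op 3: CLOSE 4-3: Q_total=24.83, C_total=9.00, V=2.76; Q4=16.56, Q3=8.28; dissipated=0.522
Final charges: Q1=6.83, Q2=15.33, Q3=8.28, Q4=16.56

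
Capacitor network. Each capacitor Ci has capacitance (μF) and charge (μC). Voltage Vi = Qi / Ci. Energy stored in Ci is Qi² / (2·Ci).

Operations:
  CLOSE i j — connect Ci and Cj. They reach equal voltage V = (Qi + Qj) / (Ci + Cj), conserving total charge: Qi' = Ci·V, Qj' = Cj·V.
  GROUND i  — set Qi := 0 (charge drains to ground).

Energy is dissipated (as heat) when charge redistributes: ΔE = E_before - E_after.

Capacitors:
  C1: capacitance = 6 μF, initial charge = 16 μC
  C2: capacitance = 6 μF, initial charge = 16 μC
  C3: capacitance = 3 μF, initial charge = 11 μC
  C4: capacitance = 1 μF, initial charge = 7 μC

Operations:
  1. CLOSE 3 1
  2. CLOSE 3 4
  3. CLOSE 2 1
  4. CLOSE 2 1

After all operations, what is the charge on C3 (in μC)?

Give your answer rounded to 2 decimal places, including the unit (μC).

Answer: 12.00 μC

Derivation:
Initial: C1(6μF, Q=16μC, V=2.67V), C2(6μF, Q=16μC, V=2.67V), C3(3μF, Q=11μC, V=3.67V), C4(1μF, Q=7μC, V=7.00V)
Op 1: CLOSE 3-1: Q_total=27.00, C_total=9.00, V=3.00; Q3=9.00, Q1=18.00; dissipated=1.000
Op 2: CLOSE 3-4: Q_total=16.00, C_total=4.00, V=4.00; Q3=12.00, Q4=4.00; dissipated=6.000
Op 3: CLOSE 2-1: Q_total=34.00, C_total=12.00, V=2.83; Q2=17.00, Q1=17.00; dissipated=0.167
Op 4: CLOSE 2-1: Q_total=34.00, C_total=12.00, V=2.83; Q2=17.00, Q1=17.00; dissipated=0.000
Final charges: Q1=17.00, Q2=17.00, Q3=12.00, Q4=4.00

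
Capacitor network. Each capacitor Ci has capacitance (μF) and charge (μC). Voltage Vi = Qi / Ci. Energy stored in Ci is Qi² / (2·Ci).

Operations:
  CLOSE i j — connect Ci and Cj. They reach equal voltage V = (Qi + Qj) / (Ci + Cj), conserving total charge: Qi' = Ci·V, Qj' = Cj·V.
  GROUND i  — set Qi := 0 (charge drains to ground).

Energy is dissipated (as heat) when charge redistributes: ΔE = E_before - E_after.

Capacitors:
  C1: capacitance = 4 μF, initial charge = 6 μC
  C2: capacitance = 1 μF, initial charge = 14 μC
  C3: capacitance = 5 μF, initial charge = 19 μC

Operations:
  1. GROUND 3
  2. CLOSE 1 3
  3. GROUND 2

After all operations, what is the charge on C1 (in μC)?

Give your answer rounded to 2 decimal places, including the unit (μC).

Answer: 2.67 μC

Derivation:
Initial: C1(4μF, Q=6μC, V=1.50V), C2(1μF, Q=14μC, V=14.00V), C3(5μF, Q=19μC, V=3.80V)
Op 1: GROUND 3: Q3=0; energy lost=36.100
Op 2: CLOSE 1-3: Q_total=6.00, C_total=9.00, V=0.67; Q1=2.67, Q3=3.33; dissipated=2.500
Op 3: GROUND 2: Q2=0; energy lost=98.000
Final charges: Q1=2.67, Q2=0.00, Q3=3.33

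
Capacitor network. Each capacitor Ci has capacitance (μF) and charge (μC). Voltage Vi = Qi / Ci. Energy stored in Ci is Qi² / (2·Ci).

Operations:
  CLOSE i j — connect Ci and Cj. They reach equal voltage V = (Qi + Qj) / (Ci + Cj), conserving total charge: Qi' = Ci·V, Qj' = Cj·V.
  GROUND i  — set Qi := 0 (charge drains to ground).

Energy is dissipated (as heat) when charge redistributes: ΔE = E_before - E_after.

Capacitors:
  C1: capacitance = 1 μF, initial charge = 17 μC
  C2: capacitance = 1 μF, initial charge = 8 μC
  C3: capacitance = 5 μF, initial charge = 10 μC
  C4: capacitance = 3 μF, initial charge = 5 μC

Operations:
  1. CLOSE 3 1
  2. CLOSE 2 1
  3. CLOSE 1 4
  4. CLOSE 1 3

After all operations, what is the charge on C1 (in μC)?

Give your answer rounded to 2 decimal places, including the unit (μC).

Initial: C1(1μF, Q=17μC, V=17.00V), C2(1μF, Q=8μC, V=8.00V), C3(5μF, Q=10μC, V=2.00V), C4(3μF, Q=5μC, V=1.67V)
Op 1: CLOSE 3-1: Q_total=27.00, C_total=6.00, V=4.50; Q3=22.50, Q1=4.50; dissipated=93.750
Op 2: CLOSE 2-1: Q_total=12.50, C_total=2.00, V=6.25; Q2=6.25, Q1=6.25; dissipated=3.062
Op 3: CLOSE 1-4: Q_total=11.25, C_total=4.00, V=2.81; Q1=2.81, Q4=8.44; dissipated=7.878
Op 4: CLOSE 1-3: Q_total=25.31, C_total=6.00, V=4.22; Q1=4.22, Q3=21.09; dissipated=1.187
Final charges: Q1=4.22, Q2=6.25, Q3=21.09, Q4=8.44

Answer: 4.22 μC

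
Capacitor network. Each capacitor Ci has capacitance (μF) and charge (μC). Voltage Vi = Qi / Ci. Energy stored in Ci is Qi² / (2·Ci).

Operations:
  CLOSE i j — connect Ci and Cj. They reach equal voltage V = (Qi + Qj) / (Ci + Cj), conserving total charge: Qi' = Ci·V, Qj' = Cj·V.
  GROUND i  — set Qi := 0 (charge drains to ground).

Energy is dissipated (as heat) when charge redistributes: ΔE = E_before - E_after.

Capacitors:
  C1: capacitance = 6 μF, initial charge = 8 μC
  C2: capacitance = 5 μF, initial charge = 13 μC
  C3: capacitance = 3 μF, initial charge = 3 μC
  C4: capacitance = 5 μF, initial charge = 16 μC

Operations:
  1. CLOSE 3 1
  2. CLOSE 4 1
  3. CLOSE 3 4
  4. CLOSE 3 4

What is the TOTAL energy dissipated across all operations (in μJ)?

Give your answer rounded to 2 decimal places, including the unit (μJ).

Answer: 6.20 μJ

Derivation:
Initial: C1(6μF, Q=8μC, V=1.33V), C2(5μF, Q=13μC, V=2.60V), C3(3μF, Q=3μC, V=1.00V), C4(5μF, Q=16μC, V=3.20V)
Op 1: CLOSE 3-1: Q_total=11.00, C_total=9.00, V=1.22; Q3=3.67, Q1=7.33; dissipated=0.111
Op 2: CLOSE 4-1: Q_total=23.33, C_total=11.00, V=2.12; Q4=10.61, Q1=12.73; dissipated=5.334
Op 3: CLOSE 3-4: Q_total=14.27, C_total=8.00, V=1.78; Q3=5.35, Q4=8.92; dissipated=0.758
Op 4: CLOSE 3-4: Q_total=14.27, C_total=8.00, V=1.78; Q3=5.35, Q4=8.92; dissipated=0.000
Total dissipated: 6.203 μJ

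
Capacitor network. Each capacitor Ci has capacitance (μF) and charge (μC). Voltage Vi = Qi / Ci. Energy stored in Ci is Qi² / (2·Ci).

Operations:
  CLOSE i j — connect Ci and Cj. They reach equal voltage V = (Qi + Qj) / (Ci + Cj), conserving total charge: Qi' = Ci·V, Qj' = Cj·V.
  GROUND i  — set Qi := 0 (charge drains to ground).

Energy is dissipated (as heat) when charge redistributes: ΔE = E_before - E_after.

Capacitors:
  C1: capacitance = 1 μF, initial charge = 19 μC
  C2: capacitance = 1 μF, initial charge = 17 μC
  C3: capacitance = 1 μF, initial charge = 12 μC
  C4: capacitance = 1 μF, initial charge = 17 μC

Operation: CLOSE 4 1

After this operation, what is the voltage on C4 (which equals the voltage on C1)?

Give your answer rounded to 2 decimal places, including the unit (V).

Initial: C1(1μF, Q=19μC, V=19.00V), C2(1μF, Q=17μC, V=17.00V), C3(1μF, Q=12μC, V=12.00V), C4(1μF, Q=17μC, V=17.00V)
Op 1: CLOSE 4-1: Q_total=36.00, C_total=2.00, V=18.00; Q4=18.00, Q1=18.00; dissipated=1.000

Answer: 18.00 V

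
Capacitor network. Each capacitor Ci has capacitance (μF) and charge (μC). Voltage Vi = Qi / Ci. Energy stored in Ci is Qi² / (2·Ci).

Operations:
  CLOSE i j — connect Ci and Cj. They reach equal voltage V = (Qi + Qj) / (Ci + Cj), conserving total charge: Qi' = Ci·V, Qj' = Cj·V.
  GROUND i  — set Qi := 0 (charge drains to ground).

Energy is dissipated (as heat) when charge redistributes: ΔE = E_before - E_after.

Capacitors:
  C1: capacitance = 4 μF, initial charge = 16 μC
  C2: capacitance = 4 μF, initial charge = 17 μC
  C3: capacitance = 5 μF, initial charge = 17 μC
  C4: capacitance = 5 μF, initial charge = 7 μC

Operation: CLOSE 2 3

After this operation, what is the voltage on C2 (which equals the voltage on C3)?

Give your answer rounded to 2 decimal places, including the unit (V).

Initial: C1(4μF, Q=16μC, V=4.00V), C2(4μF, Q=17μC, V=4.25V), C3(5μF, Q=17μC, V=3.40V), C4(5μF, Q=7μC, V=1.40V)
Op 1: CLOSE 2-3: Q_total=34.00, C_total=9.00, V=3.78; Q2=15.11, Q3=18.89; dissipated=0.803

Answer: 3.78 V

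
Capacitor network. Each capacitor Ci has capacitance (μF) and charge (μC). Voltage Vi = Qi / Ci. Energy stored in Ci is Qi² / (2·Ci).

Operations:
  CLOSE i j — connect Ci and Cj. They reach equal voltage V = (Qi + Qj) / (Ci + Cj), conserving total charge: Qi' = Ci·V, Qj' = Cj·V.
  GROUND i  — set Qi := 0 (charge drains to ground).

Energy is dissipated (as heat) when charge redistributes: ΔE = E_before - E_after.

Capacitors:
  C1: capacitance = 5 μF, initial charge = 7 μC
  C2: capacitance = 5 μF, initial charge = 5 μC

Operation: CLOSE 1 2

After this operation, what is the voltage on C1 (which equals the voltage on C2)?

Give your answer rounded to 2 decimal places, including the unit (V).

Answer: 1.20 V

Derivation:
Initial: C1(5μF, Q=7μC, V=1.40V), C2(5μF, Q=5μC, V=1.00V)
Op 1: CLOSE 1-2: Q_total=12.00, C_total=10.00, V=1.20; Q1=6.00, Q2=6.00; dissipated=0.200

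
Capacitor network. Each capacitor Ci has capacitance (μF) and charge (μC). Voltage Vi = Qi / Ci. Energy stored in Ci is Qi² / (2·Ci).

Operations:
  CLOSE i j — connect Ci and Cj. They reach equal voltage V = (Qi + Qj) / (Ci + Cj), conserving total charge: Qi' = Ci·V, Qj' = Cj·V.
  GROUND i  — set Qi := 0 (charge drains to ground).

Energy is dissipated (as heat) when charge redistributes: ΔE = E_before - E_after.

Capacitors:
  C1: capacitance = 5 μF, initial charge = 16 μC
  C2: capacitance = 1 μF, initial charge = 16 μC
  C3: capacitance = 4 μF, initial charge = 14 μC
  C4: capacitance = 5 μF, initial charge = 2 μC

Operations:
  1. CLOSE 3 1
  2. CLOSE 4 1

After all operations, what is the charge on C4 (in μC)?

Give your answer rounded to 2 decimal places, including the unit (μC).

Initial: C1(5μF, Q=16μC, V=3.20V), C2(1μF, Q=16μC, V=16.00V), C3(4μF, Q=14μC, V=3.50V), C4(5μF, Q=2μC, V=0.40V)
Op 1: CLOSE 3-1: Q_total=30.00, C_total=9.00, V=3.33; Q3=13.33, Q1=16.67; dissipated=0.100
Op 2: CLOSE 4-1: Q_total=18.67, C_total=10.00, V=1.87; Q4=9.33, Q1=9.33; dissipated=10.756
Final charges: Q1=9.33, Q2=16.00, Q3=13.33, Q4=9.33

Answer: 9.33 μC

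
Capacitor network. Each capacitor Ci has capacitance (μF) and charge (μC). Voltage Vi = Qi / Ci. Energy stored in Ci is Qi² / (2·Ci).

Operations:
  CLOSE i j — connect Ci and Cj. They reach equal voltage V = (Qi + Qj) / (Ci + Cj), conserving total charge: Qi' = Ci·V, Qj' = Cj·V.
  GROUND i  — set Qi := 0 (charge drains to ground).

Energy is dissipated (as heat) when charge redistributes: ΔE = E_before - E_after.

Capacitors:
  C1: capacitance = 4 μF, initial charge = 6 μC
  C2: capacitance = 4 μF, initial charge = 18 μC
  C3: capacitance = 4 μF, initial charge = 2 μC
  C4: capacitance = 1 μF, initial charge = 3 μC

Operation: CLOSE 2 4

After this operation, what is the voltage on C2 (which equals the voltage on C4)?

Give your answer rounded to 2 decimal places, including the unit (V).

Initial: C1(4μF, Q=6μC, V=1.50V), C2(4μF, Q=18μC, V=4.50V), C3(4μF, Q=2μC, V=0.50V), C4(1μF, Q=3μC, V=3.00V)
Op 1: CLOSE 2-4: Q_total=21.00, C_total=5.00, V=4.20; Q2=16.80, Q4=4.20; dissipated=0.900

Answer: 4.20 V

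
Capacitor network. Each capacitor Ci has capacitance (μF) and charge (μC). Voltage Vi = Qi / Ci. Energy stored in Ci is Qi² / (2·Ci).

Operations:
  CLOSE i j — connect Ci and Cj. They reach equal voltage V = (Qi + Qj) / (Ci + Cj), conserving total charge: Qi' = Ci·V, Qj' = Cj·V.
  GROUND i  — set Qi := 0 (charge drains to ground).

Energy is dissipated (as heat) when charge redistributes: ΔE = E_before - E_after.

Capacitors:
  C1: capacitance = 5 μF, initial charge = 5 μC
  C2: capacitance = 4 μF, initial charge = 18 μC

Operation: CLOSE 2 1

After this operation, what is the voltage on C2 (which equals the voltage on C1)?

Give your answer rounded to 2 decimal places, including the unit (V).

Answer: 2.56 V

Derivation:
Initial: C1(5μF, Q=5μC, V=1.00V), C2(4μF, Q=18μC, V=4.50V)
Op 1: CLOSE 2-1: Q_total=23.00, C_total=9.00, V=2.56; Q2=10.22, Q1=12.78; dissipated=13.611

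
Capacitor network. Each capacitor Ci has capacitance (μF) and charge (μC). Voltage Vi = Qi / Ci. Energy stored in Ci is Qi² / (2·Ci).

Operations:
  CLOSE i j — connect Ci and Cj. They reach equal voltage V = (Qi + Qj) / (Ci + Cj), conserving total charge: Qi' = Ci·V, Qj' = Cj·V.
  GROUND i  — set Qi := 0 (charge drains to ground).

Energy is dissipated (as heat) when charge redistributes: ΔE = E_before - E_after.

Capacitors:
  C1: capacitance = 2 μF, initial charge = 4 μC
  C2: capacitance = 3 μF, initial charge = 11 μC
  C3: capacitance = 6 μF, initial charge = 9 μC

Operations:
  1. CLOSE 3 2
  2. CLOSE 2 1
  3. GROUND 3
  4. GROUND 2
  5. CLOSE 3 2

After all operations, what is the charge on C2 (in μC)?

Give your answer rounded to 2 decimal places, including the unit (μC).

Initial: C1(2μF, Q=4μC, V=2.00V), C2(3μF, Q=11μC, V=3.67V), C3(6μF, Q=9μC, V=1.50V)
Op 1: CLOSE 3-2: Q_total=20.00, C_total=9.00, V=2.22; Q3=13.33, Q2=6.67; dissipated=4.694
Op 2: CLOSE 2-1: Q_total=10.67, C_total=5.00, V=2.13; Q2=6.40, Q1=4.27; dissipated=0.030
Op 3: GROUND 3: Q3=0; energy lost=14.815
Op 4: GROUND 2: Q2=0; energy lost=6.827
Op 5: CLOSE 3-2: Q_total=0.00, C_total=9.00, V=0.00; Q3=0.00, Q2=0.00; dissipated=0.000
Final charges: Q1=4.27, Q2=0.00, Q3=0.00

Answer: 0.00 μC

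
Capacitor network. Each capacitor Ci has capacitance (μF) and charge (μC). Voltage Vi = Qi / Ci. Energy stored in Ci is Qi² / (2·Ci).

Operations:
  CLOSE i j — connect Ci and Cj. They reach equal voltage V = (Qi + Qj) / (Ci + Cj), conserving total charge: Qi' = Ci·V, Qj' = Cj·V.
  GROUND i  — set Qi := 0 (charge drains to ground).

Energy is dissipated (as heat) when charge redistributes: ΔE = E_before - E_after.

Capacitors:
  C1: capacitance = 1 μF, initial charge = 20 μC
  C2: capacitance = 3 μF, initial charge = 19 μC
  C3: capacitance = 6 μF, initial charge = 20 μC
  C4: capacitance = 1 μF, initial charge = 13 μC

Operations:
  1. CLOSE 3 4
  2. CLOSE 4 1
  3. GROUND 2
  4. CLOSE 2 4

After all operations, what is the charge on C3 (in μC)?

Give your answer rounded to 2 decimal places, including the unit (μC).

Initial: C1(1μF, Q=20μC, V=20.00V), C2(3μF, Q=19μC, V=6.33V), C3(6μF, Q=20μC, V=3.33V), C4(1μF, Q=13μC, V=13.00V)
Op 1: CLOSE 3-4: Q_total=33.00, C_total=7.00, V=4.71; Q3=28.29, Q4=4.71; dissipated=40.048
Op 2: CLOSE 4-1: Q_total=24.71, C_total=2.00, V=12.36; Q4=12.36, Q1=12.36; dissipated=58.413
Op 3: GROUND 2: Q2=0; energy lost=60.167
Op 4: CLOSE 2-4: Q_total=12.36, C_total=4.00, V=3.09; Q2=9.27, Q4=3.09; dissipated=57.262
Final charges: Q1=12.36, Q2=9.27, Q3=28.29, Q4=3.09

Answer: 28.29 μC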